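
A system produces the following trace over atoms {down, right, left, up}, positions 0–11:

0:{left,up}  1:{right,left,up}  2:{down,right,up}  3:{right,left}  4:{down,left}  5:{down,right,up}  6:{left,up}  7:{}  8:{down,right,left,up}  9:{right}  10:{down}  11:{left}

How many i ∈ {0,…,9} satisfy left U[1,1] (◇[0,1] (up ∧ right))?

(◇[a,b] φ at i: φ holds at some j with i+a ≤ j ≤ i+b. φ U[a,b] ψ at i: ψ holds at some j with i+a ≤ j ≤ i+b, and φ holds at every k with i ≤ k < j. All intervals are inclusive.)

5

Evaluate at each i in [0,9]:
  i=0: ✓ (rhs at j=1; lhs holds on [0,0])
  i=1: ✓ (rhs at j=2; lhs holds on [1,1])
  i=2: ✗ (no rhs in [3,3])
  i=3: ✓ (rhs at j=4; lhs holds on [3,3])
  i=4: ✓ (rhs at j=5; lhs holds on [4,4])
  i=5: ✗ (no rhs in [6,6])
  i=6: ✓ (rhs at j=7; lhs holds on [6,6])
  i=7: ✗ (lhs fails at k=7 before rhs at j=8)
  i=8: ✗ (no rhs in [9,9])
  i=9: ✗ (no rhs in [10,10])
Positions where it holds: {0, 1, 3, 4, 6} → 5.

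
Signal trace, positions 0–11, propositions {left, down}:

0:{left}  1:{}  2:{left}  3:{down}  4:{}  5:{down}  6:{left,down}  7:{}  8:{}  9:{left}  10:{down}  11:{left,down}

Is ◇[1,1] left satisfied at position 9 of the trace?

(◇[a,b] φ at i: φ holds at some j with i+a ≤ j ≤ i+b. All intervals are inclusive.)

Does not hold

Check left at each j in [10,10]:
  j=10: false
No position in the window satisfies it → formula fails.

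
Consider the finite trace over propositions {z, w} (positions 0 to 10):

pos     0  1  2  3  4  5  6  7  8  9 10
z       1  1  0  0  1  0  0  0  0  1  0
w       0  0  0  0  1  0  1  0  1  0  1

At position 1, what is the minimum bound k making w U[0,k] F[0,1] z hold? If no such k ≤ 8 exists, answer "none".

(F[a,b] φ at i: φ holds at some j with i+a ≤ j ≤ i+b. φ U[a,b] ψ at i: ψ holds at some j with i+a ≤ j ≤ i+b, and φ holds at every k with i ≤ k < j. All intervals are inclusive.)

Need earliest j ≥ 1 with F[0,1] z, and w at every k in [1,j-1].
  j=1: rhs holds (empty prefix). k = 0.

0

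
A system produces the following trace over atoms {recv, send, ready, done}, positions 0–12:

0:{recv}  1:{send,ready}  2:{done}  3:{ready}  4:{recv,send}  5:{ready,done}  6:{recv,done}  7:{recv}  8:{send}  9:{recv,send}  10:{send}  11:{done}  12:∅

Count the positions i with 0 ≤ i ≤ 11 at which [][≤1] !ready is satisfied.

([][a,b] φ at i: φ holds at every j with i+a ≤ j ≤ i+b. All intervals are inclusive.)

6

Evaluate at each i in [0,11]:
  i=0: ✗ (fails at j=1)
  i=1: ✗ (fails at j=1)
  i=2: ✗ (fails at j=3)
  i=3: ✗ (fails at j=3)
  i=4: ✗ (fails at j=5)
  i=5: ✗ (fails at j=5)
  i=6: ✓ (all of [6,7])
  i=7: ✓ (all of [7,8])
  i=8: ✓ (all of [8,9])
  i=9: ✓ (all of [9,10])
  i=10: ✓ (all of [10,11])
  i=11: ✓ (all of [11,12])
Positions where it holds: {6, 7, 8, 9, 10, 11} → 6.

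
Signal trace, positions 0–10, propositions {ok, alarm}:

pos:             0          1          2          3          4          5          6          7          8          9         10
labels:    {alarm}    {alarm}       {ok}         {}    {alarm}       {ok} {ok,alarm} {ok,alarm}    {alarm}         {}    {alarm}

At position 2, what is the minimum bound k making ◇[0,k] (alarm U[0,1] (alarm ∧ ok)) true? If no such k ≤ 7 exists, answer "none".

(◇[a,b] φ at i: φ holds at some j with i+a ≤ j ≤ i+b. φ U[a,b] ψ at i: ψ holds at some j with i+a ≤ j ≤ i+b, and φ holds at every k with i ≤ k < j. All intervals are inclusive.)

Scan j = 2,3,… for (alarm U[0,1] (alarm ∧ ok)):
  j=2: fails
  j=3: fails
  j=4: fails
  j=5: fails
  j=6: holds
First hit at j=6, so smallest k = 6-2 = 4.

4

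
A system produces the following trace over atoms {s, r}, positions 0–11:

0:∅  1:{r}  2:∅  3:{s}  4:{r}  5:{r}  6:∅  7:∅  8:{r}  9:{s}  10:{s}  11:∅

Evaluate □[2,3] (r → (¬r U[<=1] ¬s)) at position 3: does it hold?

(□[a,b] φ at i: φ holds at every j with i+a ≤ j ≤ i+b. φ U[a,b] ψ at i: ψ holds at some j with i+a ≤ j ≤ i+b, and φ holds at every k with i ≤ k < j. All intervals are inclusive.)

Check (r → (¬r U[<=1] ¬s)) at every j in [5,6]:
  j=5: antecedent true; consequent holds → ✓
  j=6: antecedent false → ✓
All positions satisfy it → formula holds.

Yes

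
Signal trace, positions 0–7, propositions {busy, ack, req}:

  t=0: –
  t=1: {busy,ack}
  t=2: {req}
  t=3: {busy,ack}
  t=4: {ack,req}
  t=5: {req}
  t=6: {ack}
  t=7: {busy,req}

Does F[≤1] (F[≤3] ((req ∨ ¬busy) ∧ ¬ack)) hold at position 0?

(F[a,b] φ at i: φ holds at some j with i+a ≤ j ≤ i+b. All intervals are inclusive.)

Check F[≤3] ((req ∨ ¬busy) ∧ ¬ack) at each j in [0,1]:
  j=0: holds (witness at 0)
  j=1: holds (witness at 2)
Found at j=0 → formula holds.

Yes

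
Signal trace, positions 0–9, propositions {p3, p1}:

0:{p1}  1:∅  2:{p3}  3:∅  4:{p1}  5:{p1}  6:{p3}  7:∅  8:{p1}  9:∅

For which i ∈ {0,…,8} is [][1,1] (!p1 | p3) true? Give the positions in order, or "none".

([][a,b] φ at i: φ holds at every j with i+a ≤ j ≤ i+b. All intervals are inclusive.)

Evaluate at each i in [0,8]:
  i=0: ✓ (all of [1,1])
  i=1: ✓ (all of [2,2])
  i=2: ✓ (all of [3,3])
  i=3: ✗ (fails at j=4)
  i=4: ✗ (fails at j=5)
  i=5: ✓ (all of [6,6])
  i=6: ✓ (all of [7,7])
  i=7: ✗ (fails at j=8)
  i=8: ✓ (all of [9,9])

0, 1, 2, 5, 6, 8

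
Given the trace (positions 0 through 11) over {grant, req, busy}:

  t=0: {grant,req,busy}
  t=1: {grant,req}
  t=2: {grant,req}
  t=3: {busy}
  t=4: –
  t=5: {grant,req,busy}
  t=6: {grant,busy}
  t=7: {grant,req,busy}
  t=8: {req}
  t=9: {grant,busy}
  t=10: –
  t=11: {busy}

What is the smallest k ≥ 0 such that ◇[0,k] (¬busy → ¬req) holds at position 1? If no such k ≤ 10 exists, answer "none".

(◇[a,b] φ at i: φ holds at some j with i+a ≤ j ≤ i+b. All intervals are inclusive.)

2

Scan j = 1,2,… for (¬busy → ¬req):
  j=1: fails
  j=2: fails
  j=3: holds
First hit at j=3, so smallest k = 3-1 = 2.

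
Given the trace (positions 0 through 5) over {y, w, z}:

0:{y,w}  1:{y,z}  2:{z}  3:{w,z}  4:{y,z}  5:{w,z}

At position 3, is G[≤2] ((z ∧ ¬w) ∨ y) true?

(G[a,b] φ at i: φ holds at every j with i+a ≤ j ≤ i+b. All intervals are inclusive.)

Check ((z ∧ ¬w) ∨ y) at every j in [3,5]:
  j=3: false
  j=4: true
  j=5: false
Fails at j=3 → formula fails.

Does not hold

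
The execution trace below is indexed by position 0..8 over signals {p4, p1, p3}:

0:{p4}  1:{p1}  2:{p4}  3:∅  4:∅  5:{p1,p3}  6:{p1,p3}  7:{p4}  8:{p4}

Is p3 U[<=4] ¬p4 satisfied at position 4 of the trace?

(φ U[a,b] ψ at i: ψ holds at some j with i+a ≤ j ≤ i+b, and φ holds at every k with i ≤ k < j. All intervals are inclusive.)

Yes

Need some j in [4,8] with ¬p4, and p3 at every k in [4,j-1].
  j=4: ¬p4 holds; no prefix to check → satisfied.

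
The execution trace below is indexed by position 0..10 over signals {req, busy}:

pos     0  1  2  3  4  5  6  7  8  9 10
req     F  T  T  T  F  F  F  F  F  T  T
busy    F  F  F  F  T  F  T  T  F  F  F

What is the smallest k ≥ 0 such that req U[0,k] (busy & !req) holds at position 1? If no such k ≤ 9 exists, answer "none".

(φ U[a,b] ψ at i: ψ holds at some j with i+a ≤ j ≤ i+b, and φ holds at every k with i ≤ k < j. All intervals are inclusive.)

3

Need earliest j ≥ 1 with (busy & !req), and req at every k in [1,j-1].
  j=1: rhs fails.
  j=2: rhs fails.
  j=3: rhs fails.
  j=4: rhs holds; lhs holds on [1,3]. k = 3.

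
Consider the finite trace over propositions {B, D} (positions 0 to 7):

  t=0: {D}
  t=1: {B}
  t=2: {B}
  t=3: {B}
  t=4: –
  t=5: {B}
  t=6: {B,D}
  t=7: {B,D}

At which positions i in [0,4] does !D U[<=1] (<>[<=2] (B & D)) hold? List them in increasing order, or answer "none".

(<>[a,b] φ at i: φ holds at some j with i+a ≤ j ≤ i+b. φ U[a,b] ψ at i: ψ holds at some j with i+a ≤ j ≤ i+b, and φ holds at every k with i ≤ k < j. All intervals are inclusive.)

3, 4

Evaluate at each i in [0,4]:
  i=0: ✗ (no rhs in [0,1])
  i=1: ✗ (no rhs in [1,2])
  i=2: ✗ (no rhs in [2,3])
  i=3: ✓ (rhs at j=4; lhs holds on [3,3])
  i=4: ✓ (rhs at j=4)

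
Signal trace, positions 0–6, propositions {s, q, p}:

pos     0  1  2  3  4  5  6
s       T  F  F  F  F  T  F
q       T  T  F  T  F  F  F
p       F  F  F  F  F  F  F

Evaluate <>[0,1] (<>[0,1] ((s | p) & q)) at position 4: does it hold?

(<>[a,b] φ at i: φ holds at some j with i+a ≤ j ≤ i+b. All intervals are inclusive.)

Check <>[0,1] ((s | p) & q) at each j in [4,5]:
  j=4: fails (none in [4,5])
  j=5: fails (none in [5,6])
No position in the window satisfies it → formula fails.

No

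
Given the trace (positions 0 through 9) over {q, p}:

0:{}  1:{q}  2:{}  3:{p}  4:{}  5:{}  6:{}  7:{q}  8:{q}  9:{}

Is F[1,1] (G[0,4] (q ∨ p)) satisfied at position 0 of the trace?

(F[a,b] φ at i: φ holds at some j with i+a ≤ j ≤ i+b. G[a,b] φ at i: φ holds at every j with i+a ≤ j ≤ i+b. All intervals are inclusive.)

Check G[0,4] (q ∨ p) at each j in [1,1]:
  j=1: fails at 2
No position in the window satisfies it → formula fails.

Does not hold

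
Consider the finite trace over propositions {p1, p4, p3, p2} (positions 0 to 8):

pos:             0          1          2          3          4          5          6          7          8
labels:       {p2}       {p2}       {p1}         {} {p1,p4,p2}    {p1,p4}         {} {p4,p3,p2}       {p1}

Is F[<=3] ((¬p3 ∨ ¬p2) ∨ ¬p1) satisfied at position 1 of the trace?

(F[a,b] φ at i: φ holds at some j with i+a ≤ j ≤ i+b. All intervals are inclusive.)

Check ((¬p3 ∨ ¬p2) ∨ ¬p1) at each j in [1,4]:
  j=1: true
  j=2: true
  j=3: true
  j=4: true
Found at j=1 → formula holds.

Yes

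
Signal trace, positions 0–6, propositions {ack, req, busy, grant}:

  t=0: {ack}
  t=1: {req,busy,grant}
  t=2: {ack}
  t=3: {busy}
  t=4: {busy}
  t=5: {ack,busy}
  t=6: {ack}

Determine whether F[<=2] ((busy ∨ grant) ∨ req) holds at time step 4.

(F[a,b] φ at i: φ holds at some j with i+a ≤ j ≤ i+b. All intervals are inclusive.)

True

Check ((busy ∨ grant) ∨ req) at each j in [4,6]:
  j=4: true
  j=5: true
  j=6: false
Found at j=4 → formula holds.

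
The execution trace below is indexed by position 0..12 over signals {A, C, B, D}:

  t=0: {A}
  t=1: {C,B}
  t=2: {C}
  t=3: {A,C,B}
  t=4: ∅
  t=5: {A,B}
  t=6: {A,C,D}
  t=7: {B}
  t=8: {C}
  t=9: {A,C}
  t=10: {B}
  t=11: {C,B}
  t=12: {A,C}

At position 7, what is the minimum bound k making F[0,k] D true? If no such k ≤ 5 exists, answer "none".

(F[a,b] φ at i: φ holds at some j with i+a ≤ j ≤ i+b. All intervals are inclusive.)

Scan j = 7,8,… for D:
  j=7: fails
  j=8: fails
  j=9: fails
  j=10: fails
  j=11: fails
  j=12: fails
No j in [7,12] satisfies it → none.

none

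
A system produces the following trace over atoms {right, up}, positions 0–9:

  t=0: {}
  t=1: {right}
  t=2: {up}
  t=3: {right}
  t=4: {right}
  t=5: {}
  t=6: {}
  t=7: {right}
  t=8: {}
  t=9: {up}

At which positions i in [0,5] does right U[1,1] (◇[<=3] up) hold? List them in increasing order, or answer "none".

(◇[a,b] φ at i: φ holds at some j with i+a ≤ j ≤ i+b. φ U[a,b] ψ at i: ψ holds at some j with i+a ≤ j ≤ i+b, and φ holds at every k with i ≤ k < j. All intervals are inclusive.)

Evaluate at each i in [0,5]:
  i=0: ✗ (lhs fails at k=0 before rhs at j=1)
  i=1: ✓ (rhs at j=2; lhs holds on [1,1])
  i=2: ✗ (no rhs in [3,3])
  i=3: ✗ (no rhs in [4,4])
  i=4: ✗ (no rhs in [5,5])
  i=5: ✗ (lhs fails at k=5 before rhs at j=6)

1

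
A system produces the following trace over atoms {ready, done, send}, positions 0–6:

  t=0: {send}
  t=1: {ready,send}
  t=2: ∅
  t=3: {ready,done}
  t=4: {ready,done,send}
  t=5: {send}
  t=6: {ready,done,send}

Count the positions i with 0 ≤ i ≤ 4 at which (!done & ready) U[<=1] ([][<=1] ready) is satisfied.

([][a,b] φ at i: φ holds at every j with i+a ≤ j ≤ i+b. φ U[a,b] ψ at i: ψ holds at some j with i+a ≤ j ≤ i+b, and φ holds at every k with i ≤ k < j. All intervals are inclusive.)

Evaluate at each i in [0,4]:
  i=0: ✗ (no rhs in [0,1])
  i=1: ✗ (no rhs in [1,2])
  i=2: ✗ (lhs fails at k=2 before rhs at j=3)
  i=3: ✓ (rhs at j=3)
  i=4: ✗ (no rhs in [4,5])
Positions where it holds: {3} → 1.

1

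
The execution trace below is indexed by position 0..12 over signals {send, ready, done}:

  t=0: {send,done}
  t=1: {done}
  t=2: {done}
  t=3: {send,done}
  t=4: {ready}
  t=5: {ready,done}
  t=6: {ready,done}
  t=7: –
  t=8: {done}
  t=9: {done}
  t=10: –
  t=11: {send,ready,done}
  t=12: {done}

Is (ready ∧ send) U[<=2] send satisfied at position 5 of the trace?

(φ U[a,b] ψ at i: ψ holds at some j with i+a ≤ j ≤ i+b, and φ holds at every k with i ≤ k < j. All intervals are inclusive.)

No

Need some j in [5,7] with send, and (ready ∧ send) at every k in [5,j-1].
  j=5: send false.
  j=6: send false.
  j=7: send false.
No j in the window works → until fails.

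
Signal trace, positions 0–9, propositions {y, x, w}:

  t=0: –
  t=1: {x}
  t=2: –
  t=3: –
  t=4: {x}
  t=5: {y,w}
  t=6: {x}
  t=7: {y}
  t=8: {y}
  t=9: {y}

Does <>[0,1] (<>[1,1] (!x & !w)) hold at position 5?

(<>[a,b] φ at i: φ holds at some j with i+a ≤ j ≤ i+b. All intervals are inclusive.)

Check <>[1,1] (!x & !w) at each j in [5,6]:
  j=5: fails (none in [6,6])
  j=6: holds (witness at 7)
Found at j=6 → formula holds.

Holds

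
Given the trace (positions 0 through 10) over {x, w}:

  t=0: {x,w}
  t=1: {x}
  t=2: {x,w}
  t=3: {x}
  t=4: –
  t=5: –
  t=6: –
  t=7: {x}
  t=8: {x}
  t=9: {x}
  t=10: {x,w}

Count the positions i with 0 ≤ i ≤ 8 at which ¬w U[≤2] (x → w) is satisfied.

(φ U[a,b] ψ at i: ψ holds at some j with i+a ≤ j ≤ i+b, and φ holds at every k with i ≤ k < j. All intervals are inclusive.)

8

Evaluate at each i in [0,8]:
  i=0: ✓ (rhs at j=0)
  i=1: ✓ (rhs at j=2; lhs holds on [1,1])
  i=2: ✓ (rhs at j=2)
  i=3: ✓ (rhs at j=4; lhs holds on [3,3])
  i=4: ✓ (rhs at j=4)
  i=5: ✓ (rhs at j=5)
  i=6: ✓ (rhs at j=6)
  i=7: ✗ (no rhs in [7,9])
  i=8: ✓ (rhs at j=10; lhs holds on [8,9])
Positions where it holds: {0, 1, 2, 3, 4, 5, 6, 8} → 8.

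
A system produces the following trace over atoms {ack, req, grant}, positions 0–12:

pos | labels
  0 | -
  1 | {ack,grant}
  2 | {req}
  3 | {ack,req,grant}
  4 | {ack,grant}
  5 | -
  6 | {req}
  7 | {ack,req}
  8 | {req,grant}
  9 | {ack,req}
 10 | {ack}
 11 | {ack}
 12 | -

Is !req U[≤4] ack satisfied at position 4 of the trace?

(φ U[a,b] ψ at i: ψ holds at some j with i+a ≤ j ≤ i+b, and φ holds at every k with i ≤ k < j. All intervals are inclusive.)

Holds

Need some j in [4,8] with ack, and !req at every k in [4,j-1].
  j=4: ack holds; no prefix to check → satisfied.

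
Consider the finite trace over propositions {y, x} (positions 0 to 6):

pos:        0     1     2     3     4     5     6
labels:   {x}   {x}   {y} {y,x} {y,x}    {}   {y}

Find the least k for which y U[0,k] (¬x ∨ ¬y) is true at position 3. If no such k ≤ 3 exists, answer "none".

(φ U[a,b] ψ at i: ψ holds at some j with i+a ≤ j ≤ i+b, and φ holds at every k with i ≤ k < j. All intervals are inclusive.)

2

Need earliest j ≥ 3 with (¬x ∨ ¬y), and y at every k in [3,j-1].
  j=3: rhs fails.
  j=4: rhs fails.
  j=5: rhs holds; lhs holds on [3,4]. k = 2.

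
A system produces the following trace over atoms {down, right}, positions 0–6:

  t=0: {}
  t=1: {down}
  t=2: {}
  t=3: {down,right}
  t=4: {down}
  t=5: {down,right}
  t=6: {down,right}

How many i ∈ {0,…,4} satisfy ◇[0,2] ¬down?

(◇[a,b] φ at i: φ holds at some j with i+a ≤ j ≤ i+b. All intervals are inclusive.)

3

Evaluate at each i in [0,4]:
  i=0: ✓ (witness j=0)
  i=1: ✓ (witness j=2)
  i=2: ✓ (witness j=2)
  i=3: ✗ (none in [3,5])
  i=4: ✗ (none in [4,6])
Positions where it holds: {0, 1, 2} → 3.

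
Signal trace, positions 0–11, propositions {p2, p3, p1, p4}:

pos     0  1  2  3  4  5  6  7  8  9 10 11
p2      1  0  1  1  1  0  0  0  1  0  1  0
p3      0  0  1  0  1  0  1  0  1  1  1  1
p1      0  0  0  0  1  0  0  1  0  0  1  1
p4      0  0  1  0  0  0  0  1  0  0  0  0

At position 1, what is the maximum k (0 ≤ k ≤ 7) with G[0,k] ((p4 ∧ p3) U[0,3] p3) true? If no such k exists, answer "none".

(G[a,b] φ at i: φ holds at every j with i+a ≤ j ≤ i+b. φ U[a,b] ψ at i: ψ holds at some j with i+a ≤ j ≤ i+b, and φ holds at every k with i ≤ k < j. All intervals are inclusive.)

((p4 ∧ p3) U[0,3] p3) must hold from j=1 onward; find where it first fails.
  j=1: fails → no k works.

none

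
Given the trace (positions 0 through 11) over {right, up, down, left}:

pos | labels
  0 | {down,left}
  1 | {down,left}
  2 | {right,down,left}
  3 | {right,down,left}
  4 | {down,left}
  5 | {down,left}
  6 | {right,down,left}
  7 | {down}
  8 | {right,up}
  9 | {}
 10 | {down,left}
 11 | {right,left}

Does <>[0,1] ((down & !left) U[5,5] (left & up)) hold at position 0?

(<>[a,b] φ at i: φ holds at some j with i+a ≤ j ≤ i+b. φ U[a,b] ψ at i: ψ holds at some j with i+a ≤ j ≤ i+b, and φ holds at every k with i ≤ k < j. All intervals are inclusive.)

Check ((down & !left) U[5,5] (left & up)) at each j in [0,1]:
  j=0: fails
  j=1: fails
No position in the window satisfies it → formula fails.

False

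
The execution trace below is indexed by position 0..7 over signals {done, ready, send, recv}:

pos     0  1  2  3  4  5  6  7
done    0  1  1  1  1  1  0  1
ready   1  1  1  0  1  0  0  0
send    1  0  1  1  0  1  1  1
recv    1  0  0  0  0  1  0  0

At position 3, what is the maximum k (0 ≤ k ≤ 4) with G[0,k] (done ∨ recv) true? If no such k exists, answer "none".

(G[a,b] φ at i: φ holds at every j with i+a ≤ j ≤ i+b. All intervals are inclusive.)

2

(done ∨ recv) must hold from j=3 onward; find where it first fails.
  j=3: holds
  j=4: holds
  j=5: holds
  j=6: fails
Holds on [3,5], so largest k = 2.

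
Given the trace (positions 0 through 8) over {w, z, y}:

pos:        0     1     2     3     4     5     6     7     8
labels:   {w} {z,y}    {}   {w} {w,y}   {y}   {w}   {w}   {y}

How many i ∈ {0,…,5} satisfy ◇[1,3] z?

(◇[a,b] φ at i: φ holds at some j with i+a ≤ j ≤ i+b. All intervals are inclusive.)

1

Evaluate at each i in [0,5]:
  i=0: ✓ (witness j=1)
  i=1: ✗ (none in [2,4])
  i=2: ✗ (none in [3,5])
  i=3: ✗ (none in [4,6])
  i=4: ✗ (none in [5,7])
  i=5: ✗ (none in [6,8])
Positions where it holds: {0} → 1.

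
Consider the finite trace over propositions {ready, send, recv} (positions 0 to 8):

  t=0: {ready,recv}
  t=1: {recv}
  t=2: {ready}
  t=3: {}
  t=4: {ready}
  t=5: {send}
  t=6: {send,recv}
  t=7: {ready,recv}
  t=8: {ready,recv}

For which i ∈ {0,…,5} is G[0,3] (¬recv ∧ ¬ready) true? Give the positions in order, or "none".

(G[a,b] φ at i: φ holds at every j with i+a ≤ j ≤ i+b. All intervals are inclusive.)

none

Evaluate at each i in [0,5]:
  i=0: ✗ (fails at j=0)
  i=1: ✗ (fails at j=1)
  i=2: ✗ (fails at j=2)
  i=3: ✗ (fails at j=4)
  i=4: ✗ (fails at j=4)
  i=5: ✗ (fails at j=6)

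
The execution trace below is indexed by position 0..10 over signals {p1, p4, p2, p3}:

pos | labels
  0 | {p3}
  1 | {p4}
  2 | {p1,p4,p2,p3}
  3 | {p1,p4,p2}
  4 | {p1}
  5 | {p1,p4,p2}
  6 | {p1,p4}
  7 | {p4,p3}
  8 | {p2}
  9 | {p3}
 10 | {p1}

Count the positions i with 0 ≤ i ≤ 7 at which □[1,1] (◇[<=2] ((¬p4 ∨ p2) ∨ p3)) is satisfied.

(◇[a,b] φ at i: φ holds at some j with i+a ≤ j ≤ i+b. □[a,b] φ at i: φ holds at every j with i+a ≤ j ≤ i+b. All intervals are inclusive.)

Evaluate at each i in [0,7]:
  i=0: ✓ (all of [1,1])
  i=1: ✓ (all of [2,2])
  i=2: ✓ (all of [3,3])
  i=3: ✓ (all of [4,4])
  i=4: ✓ (all of [5,5])
  i=5: ✓ (all of [6,6])
  i=6: ✓ (all of [7,7])
  i=7: ✓ (all of [8,8])
Positions where it holds: {0, 1, 2, 3, 4, 5, 6, 7} → 8.

8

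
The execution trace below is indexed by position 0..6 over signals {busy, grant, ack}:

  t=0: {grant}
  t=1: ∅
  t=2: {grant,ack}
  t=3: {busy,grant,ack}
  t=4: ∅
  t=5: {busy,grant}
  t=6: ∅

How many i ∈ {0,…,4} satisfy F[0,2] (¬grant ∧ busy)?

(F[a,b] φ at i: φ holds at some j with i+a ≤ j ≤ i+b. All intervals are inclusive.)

0

Evaluate at each i in [0,4]:
  i=0: ✗ (none in [0,2])
  i=1: ✗ (none in [1,3])
  i=2: ✗ (none in [2,4])
  i=3: ✗ (none in [3,5])
  i=4: ✗ (none in [4,6])
Positions where it holds: {} → 0.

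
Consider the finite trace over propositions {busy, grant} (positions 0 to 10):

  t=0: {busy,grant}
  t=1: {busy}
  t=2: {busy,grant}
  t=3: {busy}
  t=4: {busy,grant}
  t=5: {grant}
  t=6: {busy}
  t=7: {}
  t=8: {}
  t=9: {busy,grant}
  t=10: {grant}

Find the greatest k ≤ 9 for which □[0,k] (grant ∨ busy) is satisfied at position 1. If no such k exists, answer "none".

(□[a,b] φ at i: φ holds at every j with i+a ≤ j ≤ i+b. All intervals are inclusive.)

(grant ∨ busy) must hold from j=1 onward; find where it first fails.
  j=1: holds
  j=2: holds
  j=3: holds
  j=4: holds
  j=5: holds
  j=6: holds
  j=7: fails
Holds on [1,6], so largest k = 5.

5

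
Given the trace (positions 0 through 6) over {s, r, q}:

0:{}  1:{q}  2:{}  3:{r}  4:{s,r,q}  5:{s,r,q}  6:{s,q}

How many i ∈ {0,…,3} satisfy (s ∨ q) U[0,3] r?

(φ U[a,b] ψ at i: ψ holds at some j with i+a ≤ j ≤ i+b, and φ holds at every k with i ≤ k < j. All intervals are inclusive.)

Evaluate at each i in [0,3]:
  i=0: ✗ (lhs fails at k=0 before rhs at j=3)
  i=1: ✗ (lhs fails at k=2 before rhs at j=3)
  i=2: ✗ (lhs fails at k=2 before rhs at j=3)
  i=3: ✓ (rhs at j=3)
Positions where it holds: {3} → 1.

1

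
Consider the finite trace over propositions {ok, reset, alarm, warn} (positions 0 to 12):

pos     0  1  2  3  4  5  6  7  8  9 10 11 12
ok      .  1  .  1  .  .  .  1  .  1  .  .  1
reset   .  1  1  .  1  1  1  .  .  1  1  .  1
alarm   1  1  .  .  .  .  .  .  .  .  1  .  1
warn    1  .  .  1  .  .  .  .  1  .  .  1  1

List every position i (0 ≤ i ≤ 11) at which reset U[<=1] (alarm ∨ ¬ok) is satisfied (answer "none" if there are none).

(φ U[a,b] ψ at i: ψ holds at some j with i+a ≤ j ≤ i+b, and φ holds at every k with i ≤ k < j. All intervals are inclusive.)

0, 1, 2, 4, 5, 6, 8, 9, 10, 11

Evaluate at each i in [0,11]:
  i=0: ✓ (rhs at j=0)
  i=1: ✓ (rhs at j=1)
  i=2: ✓ (rhs at j=2)
  i=3: ✗ (lhs fails at k=3 before rhs at j=4)
  i=4: ✓ (rhs at j=4)
  i=5: ✓ (rhs at j=5)
  i=6: ✓ (rhs at j=6)
  i=7: ✗ (lhs fails at k=7 before rhs at j=8)
  i=8: ✓ (rhs at j=8)
  i=9: ✓ (rhs at j=10; lhs holds on [9,9])
  i=10: ✓ (rhs at j=10)
  i=11: ✓ (rhs at j=11)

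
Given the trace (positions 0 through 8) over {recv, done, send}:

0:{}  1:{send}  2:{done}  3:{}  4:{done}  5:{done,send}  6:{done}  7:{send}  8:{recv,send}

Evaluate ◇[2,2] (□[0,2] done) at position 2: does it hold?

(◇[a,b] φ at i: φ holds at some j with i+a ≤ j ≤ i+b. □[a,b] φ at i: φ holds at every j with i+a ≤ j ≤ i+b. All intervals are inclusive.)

Check □[0,2] done at each j in [4,4]:
  j=4: holds on [4,6]
Found at j=4 → formula holds.

Holds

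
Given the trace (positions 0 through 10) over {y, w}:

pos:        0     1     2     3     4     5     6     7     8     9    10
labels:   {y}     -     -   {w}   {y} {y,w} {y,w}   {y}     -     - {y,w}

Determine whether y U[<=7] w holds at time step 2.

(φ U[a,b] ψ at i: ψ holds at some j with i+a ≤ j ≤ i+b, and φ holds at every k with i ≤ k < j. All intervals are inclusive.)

Need some j in [2,9] with w, and y at every k in [2,j-1].
  j=2: w false.
  j=3: w holds, but y fails at k=2 → not this j.
  j=4: w false.
  j=5: w holds, but y fails at k=2 → not this j.
  j=6: w holds, but y fails at k=2 → not this j.
  j=7: w false.
  j=8: w false.
  j=9: w false.
No j in the window works → until fails.

No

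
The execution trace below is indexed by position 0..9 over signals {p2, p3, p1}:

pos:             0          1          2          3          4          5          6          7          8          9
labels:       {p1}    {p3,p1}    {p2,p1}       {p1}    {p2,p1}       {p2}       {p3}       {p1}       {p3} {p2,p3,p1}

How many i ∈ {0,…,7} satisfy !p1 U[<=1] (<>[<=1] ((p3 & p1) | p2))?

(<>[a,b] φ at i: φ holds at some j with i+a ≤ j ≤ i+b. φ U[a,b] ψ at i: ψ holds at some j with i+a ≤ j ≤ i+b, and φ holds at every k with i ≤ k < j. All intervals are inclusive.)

6

Evaluate at each i in [0,7]:
  i=0: ✓ (rhs at j=0)
  i=1: ✓ (rhs at j=1)
  i=2: ✓ (rhs at j=2)
  i=3: ✓ (rhs at j=3)
  i=4: ✓ (rhs at j=4)
  i=5: ✓ (rhs at j=5)
  i=6: ✗ (no rhs in [6,7])
  i=7: ✗ (lhs fails at k=7 before rhs at j=8)
Positions where it holds: {0, 1, 2, 3, 4, 5} → 6.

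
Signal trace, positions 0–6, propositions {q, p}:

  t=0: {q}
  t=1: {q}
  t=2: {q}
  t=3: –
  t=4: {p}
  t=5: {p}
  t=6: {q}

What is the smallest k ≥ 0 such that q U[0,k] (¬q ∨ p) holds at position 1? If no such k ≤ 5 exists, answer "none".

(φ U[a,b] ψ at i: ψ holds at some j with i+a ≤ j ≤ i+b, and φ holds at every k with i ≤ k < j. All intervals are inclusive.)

2

Need earliest j ≥ 1 with (¬q ∨ p), and q at every k in [1,j-1].
  j=1: rhs fails.
  j=2: rhs fails.
  j=3: rhs holds; lhs holds on [1,2]. k = 2.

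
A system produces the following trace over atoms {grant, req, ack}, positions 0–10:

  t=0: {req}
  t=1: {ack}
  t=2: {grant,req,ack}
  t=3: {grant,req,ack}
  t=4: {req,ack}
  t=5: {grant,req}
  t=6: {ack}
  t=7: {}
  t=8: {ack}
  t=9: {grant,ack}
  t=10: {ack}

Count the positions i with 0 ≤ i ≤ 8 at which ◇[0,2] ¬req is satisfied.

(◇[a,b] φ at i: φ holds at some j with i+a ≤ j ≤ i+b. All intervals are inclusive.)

Evaluate at each i in [0,8]:
  i=0: ✓ (witness j=1)
  i=1: ✓ (witness j=1)
  i=2: ✗ (none in [2,4])
  i=3: ✗ (none in [3,5])
  i=4: ✓ (witness j=6)
  i=5: ✓ (witness j=6)
  i=6: ✓ (witness j=6)
  i=7: ✓ (witness j=7)
  i=8: ✓ (witness j=8)
Positions where it holds: {0, 1, 4, 5, 6, 7, 8} → 7.

7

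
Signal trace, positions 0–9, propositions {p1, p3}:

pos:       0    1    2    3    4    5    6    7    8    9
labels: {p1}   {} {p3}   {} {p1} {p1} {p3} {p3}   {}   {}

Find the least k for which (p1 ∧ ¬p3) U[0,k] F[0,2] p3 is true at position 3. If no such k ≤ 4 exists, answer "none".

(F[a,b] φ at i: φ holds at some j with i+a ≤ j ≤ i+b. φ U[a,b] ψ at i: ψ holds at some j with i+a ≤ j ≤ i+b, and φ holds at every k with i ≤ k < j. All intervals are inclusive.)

none

Need earliest j ≥ 3 with F[0,2] p3, and (p1 ∧ ¬p3) at every k in [3,j-1].
  j=3: rhs fails.
  j=4: rhs holds but lhs fails at k=3.
  j=5: rhs holds but lhs fails at k=3.
  j=6: rhs holds but lhs fails at k=3.
  j=7: rhs holds but lhs fails at k=3.
No witness within the range → none.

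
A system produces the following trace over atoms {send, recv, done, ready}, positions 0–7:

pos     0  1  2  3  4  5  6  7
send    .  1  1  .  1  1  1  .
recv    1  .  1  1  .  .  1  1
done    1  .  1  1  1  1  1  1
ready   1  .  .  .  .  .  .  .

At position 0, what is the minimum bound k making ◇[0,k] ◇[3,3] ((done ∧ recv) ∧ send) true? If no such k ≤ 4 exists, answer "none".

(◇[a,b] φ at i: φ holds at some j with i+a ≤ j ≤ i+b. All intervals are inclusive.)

Scan j = 0,1,… for ◇[3,3] ((done ∧ recv) ∧ send):
  j=0: fails
  j=1: fails
  j=2: fails
  j=3: holds
First hit at j=3, so smallest k = 3-0 = 3.

3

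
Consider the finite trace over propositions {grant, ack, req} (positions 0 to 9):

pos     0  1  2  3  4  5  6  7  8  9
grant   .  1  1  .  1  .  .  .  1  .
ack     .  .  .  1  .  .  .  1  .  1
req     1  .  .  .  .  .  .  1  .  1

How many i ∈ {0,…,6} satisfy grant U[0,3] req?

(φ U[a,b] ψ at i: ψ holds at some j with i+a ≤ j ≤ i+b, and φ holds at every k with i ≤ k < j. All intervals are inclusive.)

Evaluate at each i in [0,6]:
  i=0: ✓ (rhs at j=0)
  i=1: ✗ (no rhs in [1,4])
  i=2: ✗ (no rhs in [2,5])
  i=3: ✗ (no rhs in [3,6])
  i=4: ✗ (lhs fails at k=5 before rhs at j=7)
  i=5: ✗ (lhs fails at k=5 before rhs at j=7)
  i=6: ✗ (lhs fails at k=6 before rhs at j=7)
Positions where it holds: {0} → 1.

1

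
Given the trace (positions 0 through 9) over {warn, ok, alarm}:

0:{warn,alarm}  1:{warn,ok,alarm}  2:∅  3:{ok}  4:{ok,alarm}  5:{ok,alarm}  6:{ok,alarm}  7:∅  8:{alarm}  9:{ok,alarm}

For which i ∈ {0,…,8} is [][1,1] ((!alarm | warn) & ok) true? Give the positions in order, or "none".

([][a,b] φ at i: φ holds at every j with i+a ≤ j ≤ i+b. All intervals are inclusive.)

Evaluate at each i in [0,8]:
  i=0: ✓ (all of [1,1])
  i=1: ✗ (fails at j=2)
  i=2: ✓ (all of [3,3])
  i=3: ✗ (fails at j=4)
  i=4: ✗ (fails at j=5)
  i=5: ✗ (fails at j=6)
  i=6: ✗ (fails at j=7)
  i=7: ✗ (fails at j=8)
  i=8: ✗ (fails at j=9)

0, 2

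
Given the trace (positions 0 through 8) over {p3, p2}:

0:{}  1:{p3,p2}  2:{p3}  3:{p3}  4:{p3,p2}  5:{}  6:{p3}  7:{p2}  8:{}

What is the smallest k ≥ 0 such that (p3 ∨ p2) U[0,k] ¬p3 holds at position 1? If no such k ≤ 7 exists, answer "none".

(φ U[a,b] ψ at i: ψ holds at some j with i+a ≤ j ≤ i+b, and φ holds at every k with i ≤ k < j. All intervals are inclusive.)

4

Need earliest j ≥ 1 with ¬p3, and (p3 ∨ p2) at every k in [1,j-1].
  j=1: rhs fails.
  j=2: rhs fails.
  j=3: rhs fails.
  j=4: rhs fails.
  j=5: rhs holds; lhs holds on [1,4]. k = 4.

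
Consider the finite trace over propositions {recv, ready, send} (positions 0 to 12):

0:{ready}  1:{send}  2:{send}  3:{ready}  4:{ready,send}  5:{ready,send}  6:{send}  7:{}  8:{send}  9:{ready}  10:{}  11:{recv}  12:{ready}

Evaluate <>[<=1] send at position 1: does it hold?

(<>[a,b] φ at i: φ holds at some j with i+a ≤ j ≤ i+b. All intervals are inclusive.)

Holds

Check send at each j in [1,2]:
  j=1: true
  j=2: true
Found at j=1 → formula holds.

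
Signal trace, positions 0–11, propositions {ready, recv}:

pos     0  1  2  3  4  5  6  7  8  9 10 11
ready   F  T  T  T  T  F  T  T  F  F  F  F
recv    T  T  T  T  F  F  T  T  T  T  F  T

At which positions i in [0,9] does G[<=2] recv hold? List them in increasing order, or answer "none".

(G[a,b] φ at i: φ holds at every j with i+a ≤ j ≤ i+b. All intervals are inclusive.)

Evaluate at each i in [0,9]:
  i=0: ✓ (all of [0,2])
  i=1: ✓ (all of [1,3])
  i=2: ✗ (fails at j=4)
  i=3: ✗ (fails at j=4)
  i=4: ✗ (fails at j=4)
  i=5: ✗ (fails at j=5)
  i=6: ✓ (all of [6,8])
  i=7: ✓ (all of [7,9])
  i=8: ✗ (fails at j=10)
  i=9: ✗ (fails at j=10)

0, 1, 6, 7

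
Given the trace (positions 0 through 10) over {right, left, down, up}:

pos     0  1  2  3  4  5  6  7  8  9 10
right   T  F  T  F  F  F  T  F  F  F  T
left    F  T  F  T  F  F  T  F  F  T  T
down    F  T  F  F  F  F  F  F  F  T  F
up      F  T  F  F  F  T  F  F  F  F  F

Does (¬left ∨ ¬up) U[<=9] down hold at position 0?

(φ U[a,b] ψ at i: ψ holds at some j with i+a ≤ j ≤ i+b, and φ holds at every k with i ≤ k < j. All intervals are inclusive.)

True

Need some j in [0,9] with down, and (¬left ∨ ¬up) at every k in [0,j-1].
  j=0: down false.
  j=1: down holds; (¬left ∨ ¬up) holds at every k in [0,0] → satisfied.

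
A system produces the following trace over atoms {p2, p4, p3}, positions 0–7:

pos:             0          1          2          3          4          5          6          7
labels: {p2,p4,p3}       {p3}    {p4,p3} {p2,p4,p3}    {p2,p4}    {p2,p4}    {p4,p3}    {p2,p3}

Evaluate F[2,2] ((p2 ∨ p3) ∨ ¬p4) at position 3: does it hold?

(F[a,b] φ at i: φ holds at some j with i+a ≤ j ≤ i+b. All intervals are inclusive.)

Check ((p2 ∨ p3) ∨ ¬p4) at each j in [5,5]:
  j=5: true
Found at j=5 → formula holds.

Yes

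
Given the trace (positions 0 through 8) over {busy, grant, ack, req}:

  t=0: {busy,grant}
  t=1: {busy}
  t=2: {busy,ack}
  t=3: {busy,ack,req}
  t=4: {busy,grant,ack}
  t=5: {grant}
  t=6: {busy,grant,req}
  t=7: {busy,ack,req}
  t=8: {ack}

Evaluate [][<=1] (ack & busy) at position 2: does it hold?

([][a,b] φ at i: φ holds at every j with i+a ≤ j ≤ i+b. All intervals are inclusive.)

True

Check (ack & busy) at every j in [2,3]:
  j=2: true
  j=3: true
All positions satisfy it → formula holds.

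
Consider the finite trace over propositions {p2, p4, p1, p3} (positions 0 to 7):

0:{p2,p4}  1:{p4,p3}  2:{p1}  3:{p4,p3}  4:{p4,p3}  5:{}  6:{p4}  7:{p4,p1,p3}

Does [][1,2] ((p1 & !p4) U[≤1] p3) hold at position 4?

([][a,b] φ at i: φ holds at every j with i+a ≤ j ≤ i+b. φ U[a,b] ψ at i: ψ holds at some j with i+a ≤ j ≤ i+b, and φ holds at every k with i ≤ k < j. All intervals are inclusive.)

Does not hold

Check ((p1 & !p4) U[≤1] p3) at every j in [5,6]:
  j=5: fails
  j=6: fails
Fails at j=5 → formula fails.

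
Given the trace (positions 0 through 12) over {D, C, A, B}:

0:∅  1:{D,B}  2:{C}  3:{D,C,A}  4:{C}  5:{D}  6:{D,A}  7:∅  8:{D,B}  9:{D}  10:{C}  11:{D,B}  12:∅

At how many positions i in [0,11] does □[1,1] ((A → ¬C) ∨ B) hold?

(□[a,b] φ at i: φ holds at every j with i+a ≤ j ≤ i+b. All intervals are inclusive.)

Evaluate at each i in [0,11]:
  i=0: ✓ (all of [1,1])
  i=1: ✓ (all of [2,2])
  i=2: ✗ (fails at j=3)
  i=3: ✓ (all of [4,4])
  i=4: ✓ (all of [5,5])
  i=5: ✓ (all of [6,6])
  i=6: ✓ (all of [7,7])
  i=7: ✓ (all of [8,8])
  i=8: ✓ (all of [9,9])
  i=9: ✓ (all of [10,10])
  i=10: ✓ (all of [11,11])
  i=11: ✓ (all of [12,12])
Positions where it holds: {0, 1, 3, 4, 5, 6, 7, 8, 9, 10, 11} → 11.

11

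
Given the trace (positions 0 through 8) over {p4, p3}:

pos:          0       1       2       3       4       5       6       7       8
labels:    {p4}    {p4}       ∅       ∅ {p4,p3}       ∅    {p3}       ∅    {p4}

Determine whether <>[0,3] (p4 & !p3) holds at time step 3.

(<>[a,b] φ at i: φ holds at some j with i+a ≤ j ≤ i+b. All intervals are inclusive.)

False

Check (p4 & !p3) at each j in [3,6]:
  j=3: false
  j=4: false
  j=5: false
  j=6: false
No position in the window satisfies it → formula fails.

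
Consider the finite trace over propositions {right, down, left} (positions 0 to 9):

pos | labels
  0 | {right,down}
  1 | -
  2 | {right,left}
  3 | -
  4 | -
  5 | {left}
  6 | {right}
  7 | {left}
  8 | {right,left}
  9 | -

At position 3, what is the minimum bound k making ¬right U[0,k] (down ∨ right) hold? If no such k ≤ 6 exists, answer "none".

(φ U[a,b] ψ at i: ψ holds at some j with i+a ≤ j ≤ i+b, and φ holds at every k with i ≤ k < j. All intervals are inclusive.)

3

Need earliest j ≥ 3 with (down ∨ right), and ¬right at every k in [3,j-1].
  j=3: rhs fails.
  j=4: rhs fails.
  j=5: rhs fails.
  j=6: rhs holds; lhs holds on [3,5]. k = 3.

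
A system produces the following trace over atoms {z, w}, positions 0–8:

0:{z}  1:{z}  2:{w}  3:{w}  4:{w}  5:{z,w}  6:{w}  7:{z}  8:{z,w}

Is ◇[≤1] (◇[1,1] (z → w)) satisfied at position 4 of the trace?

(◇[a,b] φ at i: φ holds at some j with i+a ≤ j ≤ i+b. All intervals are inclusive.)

True

Check ◇[1,1] (z → w) at each j in [4,5]:
  j=4: holds (witness at 5)
  j=5: holds (witness at 6)
Found at j=4 → formula holds.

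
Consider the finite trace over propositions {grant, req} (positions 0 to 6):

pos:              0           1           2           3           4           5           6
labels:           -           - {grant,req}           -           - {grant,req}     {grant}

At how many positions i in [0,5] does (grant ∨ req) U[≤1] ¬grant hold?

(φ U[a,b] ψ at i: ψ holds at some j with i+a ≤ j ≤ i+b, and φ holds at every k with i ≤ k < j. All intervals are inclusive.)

Evaluate at each i in [0,5]:
  i=0: ✓ (rhs at j=0)
  i=1: ✓ (rhs at j=1)
  i=2: ✓ (rhs at j=3; lhs holds on [2,2])
  i=3: ✓ (rhs at j=3)
  i=4: ✓ (rhs at j=4)
  i=5: ✗ (no rhs in [5,6])
Positions where it holds: {0, 1, 2, 3, 4} → 5.

5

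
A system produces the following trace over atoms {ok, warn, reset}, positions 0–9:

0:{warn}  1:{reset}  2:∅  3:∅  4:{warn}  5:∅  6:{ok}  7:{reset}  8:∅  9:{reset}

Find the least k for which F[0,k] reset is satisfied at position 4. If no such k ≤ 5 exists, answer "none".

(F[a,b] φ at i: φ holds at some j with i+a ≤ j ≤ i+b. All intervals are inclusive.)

3

Scan j = 4,5,… for reset:
  j=4: fails
  j=5: fails
  j=6: fails
  j=7: holds
First hit at j=7, so smallest k = 7-4 = 3.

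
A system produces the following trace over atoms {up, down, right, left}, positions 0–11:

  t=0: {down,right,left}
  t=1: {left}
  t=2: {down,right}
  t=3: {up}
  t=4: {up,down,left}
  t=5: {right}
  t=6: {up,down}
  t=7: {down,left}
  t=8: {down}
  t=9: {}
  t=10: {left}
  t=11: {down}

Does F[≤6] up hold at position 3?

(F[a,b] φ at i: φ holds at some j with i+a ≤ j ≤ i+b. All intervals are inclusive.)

Check up at each j in [3,9]:
  j=3: true
  j=4: true
  j=5: false
  j=6: true
  j=7: false
  j=8: false
  j=9: false
Found at j=3 → formula holds.

Holds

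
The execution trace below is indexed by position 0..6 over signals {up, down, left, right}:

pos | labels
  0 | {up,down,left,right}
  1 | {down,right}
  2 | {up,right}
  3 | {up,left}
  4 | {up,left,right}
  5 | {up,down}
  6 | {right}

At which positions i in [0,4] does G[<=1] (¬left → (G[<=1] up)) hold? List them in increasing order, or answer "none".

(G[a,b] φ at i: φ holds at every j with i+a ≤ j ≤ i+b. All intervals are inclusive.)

Evaluate at each i in [0,4]:
  i=0: ✗ (fails at j=1)
  i=1: ✗ (fails at j=1)
  i=2: ✓ (all of [2,3])
  i=3: ✓ (all of [3,4])
  i=4: ✗ (fails at j=5)

2, 3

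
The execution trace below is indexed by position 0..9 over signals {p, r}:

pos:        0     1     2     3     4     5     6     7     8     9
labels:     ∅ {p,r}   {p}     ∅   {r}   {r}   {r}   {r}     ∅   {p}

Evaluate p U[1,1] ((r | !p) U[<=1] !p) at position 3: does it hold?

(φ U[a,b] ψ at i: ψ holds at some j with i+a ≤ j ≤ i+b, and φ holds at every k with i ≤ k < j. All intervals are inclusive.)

Does not hold

Need some j in [4,4] with ((r | !p) U[<=1] !p), and p at every k in [3,j-1].
  j=4: ((r | !p) U[<=1] !p) holds, but p fails at k=3 → not this j.
No j in the window works → until fails.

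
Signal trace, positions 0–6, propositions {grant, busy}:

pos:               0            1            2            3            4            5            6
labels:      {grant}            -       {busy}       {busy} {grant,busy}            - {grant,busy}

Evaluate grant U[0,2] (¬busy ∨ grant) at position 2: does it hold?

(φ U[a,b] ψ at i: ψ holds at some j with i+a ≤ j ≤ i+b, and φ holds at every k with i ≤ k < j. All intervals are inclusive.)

Need some j in [2,4] with (¬busy ∨ grant), and grant at every k in [2,j-1].
  j=2: (¬busy ∨ grant) false.
  j=3: (¬busy ∨ grant) false.
  j=4: (¬busy ∨ grant) holds, but grant fails at k=2 → not this j.
No j in the window works → until fails.

False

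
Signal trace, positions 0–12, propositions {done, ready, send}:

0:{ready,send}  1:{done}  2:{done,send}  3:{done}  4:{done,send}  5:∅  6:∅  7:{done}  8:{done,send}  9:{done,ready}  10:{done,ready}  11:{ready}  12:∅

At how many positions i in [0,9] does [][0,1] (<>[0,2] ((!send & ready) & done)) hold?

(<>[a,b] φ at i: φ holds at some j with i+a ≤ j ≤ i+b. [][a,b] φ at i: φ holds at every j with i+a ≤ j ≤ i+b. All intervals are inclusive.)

Evaluate at each i in [0,9]:
  i=0: ✗ (fails at j=0)
  i=1: ✗ (fails at j=1)
  i=2: ✗ (fails at j=2)
  i=3: ✗ (fails at j=3)
  i=4: ✗ (fails at j=4)
  i=5: ✗ (fails at j=5)
  i=6: ✗ (fails at j=6)
  i=7: ✓ (all of [7,8])
  i=8: ✓ (all of [8,9])
  i=9: ✓ (all of [9,10])
Positions where it holds: {7, 8, 9} → 3.

3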